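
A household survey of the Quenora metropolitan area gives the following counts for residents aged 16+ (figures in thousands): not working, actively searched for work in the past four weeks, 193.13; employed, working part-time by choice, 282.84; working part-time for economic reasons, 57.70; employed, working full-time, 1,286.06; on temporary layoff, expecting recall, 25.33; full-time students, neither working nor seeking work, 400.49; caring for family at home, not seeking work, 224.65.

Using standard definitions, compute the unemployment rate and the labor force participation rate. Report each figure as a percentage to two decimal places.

Employed = 282.84 + 57.70 + 1,286.06 = 1,626.60 thousand (anyone who worked, including part-time for economic reasons, counts as employed).
Unemployed = 193.13 + 25.33 = 218.46 thousand (jobless and actively searching, or on temporary layoff).
Labor force = 1,626.60 + 218.46 = 1,845.06 thousand.
Not in labor force = 400.49 + 224.65 = 625.14 thousand (those not working and not actively searching are outside the labor force).
Civilian working-age population = 1,845.06 + 625.14 = 2,470.20 thousand.
Unemployment rate = 218.46 / 1,845.06 = 11.84%.
Labor force participation rate = 1,845.06 / 2,470.20 = 74.69%.

Unemployment rate ≈ 11.84%; labor force participation rate ≈ 74.69%.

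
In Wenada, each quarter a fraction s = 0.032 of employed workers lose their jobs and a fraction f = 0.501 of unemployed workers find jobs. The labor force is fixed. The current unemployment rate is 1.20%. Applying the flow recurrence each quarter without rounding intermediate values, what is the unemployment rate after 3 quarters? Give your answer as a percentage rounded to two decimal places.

Unemployment rate after three quarters ≈ 5.51%.

With a fixed labor force, u_{t+1} = u_t + s·(1−u_t) − f·u_t = u_t·(1−s−f) + s.
Here 1−s−f = 0.467 and s = 0.032.
u_1 = 0.012000 × 0.467 + 0.032 = 0.037604.
u_2 = 0.037604 × 0.467 + 0.032 = 0.049561.
u_3 = 0.049561 × 0.467 + 0.032 = 0.055145.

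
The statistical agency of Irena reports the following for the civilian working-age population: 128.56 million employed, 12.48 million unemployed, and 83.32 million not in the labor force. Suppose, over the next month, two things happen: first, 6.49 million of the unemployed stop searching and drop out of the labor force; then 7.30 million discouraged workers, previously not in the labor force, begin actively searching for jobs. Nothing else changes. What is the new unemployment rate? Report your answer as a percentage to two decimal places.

New unemployment rate ≈ 9.37%.

Initially, labor force = 128.56 + 12.48 = 141.04 million, so u = 12.48/141.04 = 8.85%.
After the first change, unemployed and labor force both fall by 6.49 → E = 128.56, U = 5.99, labor force = 134.55 million.
After the second change, unemployed and labor force both rise by 7.30 → E = 128.56, U = 13.29, labor force = 141.85 million.
New unemployment rate = 13.29 / 141.85 = 9.37%.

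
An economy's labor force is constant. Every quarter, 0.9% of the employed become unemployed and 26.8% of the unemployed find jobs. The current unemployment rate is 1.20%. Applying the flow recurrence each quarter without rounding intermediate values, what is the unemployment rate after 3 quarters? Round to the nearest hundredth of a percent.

With a fixed labor force, u_{t+1} = u_t + s·(1−u_t) − f·u_t = u_t·(1−s−f) + s.
Here 1−s−f = 0.723 and s = 0.009.
u_1 = 0.012000 × 0.723 + 0.009 = 0.017676.
u_2 = 0.017676 × 0.723 + 0.009 = 0.021780.
u_3 = 0.021780 × 0.723 + 0.009 = 0.024747.

Unemployment rate after three quarters ≈ 2.47%.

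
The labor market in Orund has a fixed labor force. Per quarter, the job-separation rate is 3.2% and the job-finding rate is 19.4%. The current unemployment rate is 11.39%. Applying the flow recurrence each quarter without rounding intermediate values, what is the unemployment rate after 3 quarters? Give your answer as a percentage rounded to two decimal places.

Unemployment rate after three quarters ≈ 12.88%.

With a fixed labor force, u_{t+1} = u_t + s·(1−u_t) − f·u_t = u_t·(1−s−f) + s.
Here 1−s−f = 0.774 and s = 0.032.
u_1 = 0.113900 × 0.774 + 0.032 = 0.120159.
u_2 = 0.120159 × 0.774 + 0.032 = 0.125003.
u_3 = 0.125003 × 0.774 + 0.032 = 0.128752.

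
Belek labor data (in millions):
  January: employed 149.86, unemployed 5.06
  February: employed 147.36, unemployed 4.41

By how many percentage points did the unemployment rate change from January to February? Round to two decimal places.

The unemployment rate changed by −0.36 percentage points.

January: labor force = 149.86 + 5.06 = 154.92; u = 5.06/154.92 = 3.27%.
February: labor force = 147.36 + 4.41 = 151.77; u = 4.41/151.77 = 2.91%.
Change = 2.91% − 3.27% = −0.36 pp.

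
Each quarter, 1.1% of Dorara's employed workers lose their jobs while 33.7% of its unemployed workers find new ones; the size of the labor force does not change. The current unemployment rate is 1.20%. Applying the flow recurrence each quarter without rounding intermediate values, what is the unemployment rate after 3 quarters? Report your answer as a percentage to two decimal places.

Unemployment rate after three quarters ≈ 2.62%.

With a fixed labor force, u_{t+1} = u_t + s·(1−u_t) − f·u_t = u_t·(1−s−f) + s.
Here 1−s−f = 0.652 and s = 0.011.
u_1 = 0.012000 × 0.652 + 0.011 = 0.018824.
u_2 = 0.018824 × 0.652 + 0.011 = 0.023273.
u_3 = 0.023273 × 0.652 + 0.011 = 0.026174.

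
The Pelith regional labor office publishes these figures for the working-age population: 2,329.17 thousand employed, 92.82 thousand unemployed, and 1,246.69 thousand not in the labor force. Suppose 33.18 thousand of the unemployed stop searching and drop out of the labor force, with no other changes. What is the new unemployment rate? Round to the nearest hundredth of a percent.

New unemployment rate ≈ 2.50%.

Initially, labor force = 2,329.17 + 92.82 = 2,421.99 thousand, so u = 92.82/2,421.99 = 3.83%.
After the change, unemployed and labor force both fall by 33.18 → E = 2,329.17, U = 59.64, labor force = 2,388.81 thousand.
New unemployment rate = 59.64 / 2,388.81 = 2.50%.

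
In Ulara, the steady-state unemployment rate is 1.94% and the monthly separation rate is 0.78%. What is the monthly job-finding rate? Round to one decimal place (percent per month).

Job-finding rate ≈ 39.4% per month.

From u* = s/(s+f): f = s·(1−u)/u.
f = 0.78 × (1 − 0.0194) / 0.0194 = 0.7649 / 0.0194 ≈ 39.4% per month.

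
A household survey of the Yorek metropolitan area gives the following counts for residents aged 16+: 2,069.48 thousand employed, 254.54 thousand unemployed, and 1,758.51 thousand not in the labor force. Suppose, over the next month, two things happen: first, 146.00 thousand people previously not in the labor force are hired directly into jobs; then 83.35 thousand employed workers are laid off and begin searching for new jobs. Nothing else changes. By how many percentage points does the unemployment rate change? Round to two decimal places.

The unemployment rate changes by +2.73 percentage points.

Initially, labor force = 2,069.48 + 254.54 = 2,324.02 thousand, so u = 254.54/2,324.02 = 10.95%.
After the first change, employed and labor force both rise by 146.00; unemployed unchanged → E = 2,215.48, U = 254.54, labor force = 2,470.02 thousand.
After the second change, employed falls and unemployed rises by 83.35; labor force unchanged → E = 2,132.13, U = 337.89, labor force = 2,470.02 thousand.
New unemployment rate = 337.89 / 2,470.02 = 13.68%.
Change = 13.68% − 10.95% = +2.73 percentage points.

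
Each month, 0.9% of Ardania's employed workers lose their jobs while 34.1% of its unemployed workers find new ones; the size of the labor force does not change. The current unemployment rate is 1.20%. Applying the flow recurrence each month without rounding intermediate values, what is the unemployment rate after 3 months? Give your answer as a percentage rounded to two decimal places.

With a fixed labor force, u_{t+1} = u_t + s·(1−u_t) − f·u_t = u_t·(1−s−f) + s.
Here 1−s−f = 0.650 and s = 0.009.
u_1 = 0.012000 × 0.650 + 0.009 = 0.016800.
u_2 = 0.016800 × 0.650 + 0.009 = 0.019920.
u_3 = 0.019920 × 0.650 + 0.009 = 0.021948.

Unemployment rate after three months ≈ 2.19%.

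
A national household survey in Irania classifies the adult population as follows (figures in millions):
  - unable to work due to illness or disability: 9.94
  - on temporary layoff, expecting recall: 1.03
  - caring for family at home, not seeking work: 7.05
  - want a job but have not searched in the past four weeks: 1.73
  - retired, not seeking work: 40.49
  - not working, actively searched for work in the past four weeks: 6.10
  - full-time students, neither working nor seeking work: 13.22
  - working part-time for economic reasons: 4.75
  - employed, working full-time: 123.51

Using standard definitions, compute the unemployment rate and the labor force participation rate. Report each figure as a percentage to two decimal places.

Employed = 4.75 + 123.51 = 128.26 million (anyone who worked, including part-time for economic reasons, counts as employed).
Unemployed = 1.03 + 6.10 = 7.13 million (jobless and actively searching, or on temporary layoff).
Labor force = 128.26 + 7.13 = 135.39 million.
Not in labor force = 9.94 + 7.05 + 1.73 + 40.49 + 13.22 = 72.43 million (those not working and not actively searching are outside the labor force — including those who want a job but have given up searching).
Civilian working-age population = 135.39 + 72.43 = 207.82 million.
Unemployment rate = 7.13 / 135.39 = 5.27%.
Labor force participation rate = 135.39 / 207.82 = 65.15%.

Unemployment rate ≈ 5.27%; labor force participation rate ≈ 65.15%.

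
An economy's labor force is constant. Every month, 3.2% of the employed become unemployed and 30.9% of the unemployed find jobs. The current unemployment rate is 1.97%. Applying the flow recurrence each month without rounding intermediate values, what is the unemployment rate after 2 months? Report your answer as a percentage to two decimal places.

Unemployment rate after two months ≈ 6.16%.

With a fixed labor force, u_{t+1} = u_t + s·(1−u_t) − f·u_t = u_t·(1−s−f) + s.
Here 1−s−f = 0.659 and s = 0.032.
u_1 = 0.019700 × 0.659 + 0.032 = 0.044982.
u_2 = 0.044982 × 0.659 + 0.032 = 0.061643.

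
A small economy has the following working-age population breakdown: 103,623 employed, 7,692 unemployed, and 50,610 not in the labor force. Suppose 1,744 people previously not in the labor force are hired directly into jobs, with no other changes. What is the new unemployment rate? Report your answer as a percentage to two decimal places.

New unemployment rate ≈ 6.80%.

Initially, labor force = 103,623 + 7,692 = 111,315, so u = 7,692/111,315 = 6.91%.
After the change, employed and labor force both rise by 1,744; unemployed unchanged → E = 105,367, U = 7,692, labor force = 113,059.
New unemployment rate = 7,692 / 113,059 = 6.80%.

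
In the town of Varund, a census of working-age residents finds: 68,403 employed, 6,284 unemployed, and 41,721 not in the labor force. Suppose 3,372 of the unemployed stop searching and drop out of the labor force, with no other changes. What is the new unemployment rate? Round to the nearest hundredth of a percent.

Initially, labor force = 68,403 + 6,284 = 74,687, so u = 6,284/74,687 = 8.41%.
After the change, unemployed and labor force both fall by 3,372 → E = 68,403, U = 2,912, labor force = 71,315.
New unemployment rate = 2,912 / 71,315 = 4.08%.

New unemployment rate ≈ 4.08%.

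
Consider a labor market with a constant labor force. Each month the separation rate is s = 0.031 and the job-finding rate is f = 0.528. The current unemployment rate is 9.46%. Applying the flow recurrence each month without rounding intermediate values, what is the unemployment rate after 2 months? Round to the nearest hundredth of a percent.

With a fixed labor force, u_{t+1} = u_t + s·(1−u_t) − f·u_t = u_t·(1−s−f) + s.
Here 1−s−f = 0.441 and s = 0.031.
u_1 = 0.094600 × 0.441 + 0.031 = 0.072719.
u_2 = 0.072719 × 0.441 + 0.031 = 0.063069.

Unemployment rate after two months ≈ 6.31%.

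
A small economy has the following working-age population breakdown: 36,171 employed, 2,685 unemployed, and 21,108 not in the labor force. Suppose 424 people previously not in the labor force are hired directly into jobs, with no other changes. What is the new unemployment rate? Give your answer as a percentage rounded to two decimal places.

Initially, labor force = 36,171 + 2,685 = 38,856, so u = 2,685/38,856 = 6.91%.
After the change, employed and labor force both rise by 424; unemployed unchanged → E = 36,595, U = 2,685, labor force = 39,280.
New unemployment rate = 2,685 / 39,280 = 6.84%.

New unemployment rate ≈ 6.84%.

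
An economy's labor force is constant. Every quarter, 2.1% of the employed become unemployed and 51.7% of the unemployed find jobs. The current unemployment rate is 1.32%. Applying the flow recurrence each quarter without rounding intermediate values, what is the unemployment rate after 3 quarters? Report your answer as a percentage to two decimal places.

With a fixed labor force, u_{t+1} = u_t + s·(1−u_t) − f·u_t = u_t·(1−s−f) + s.
Here 1−s−f = 0.462 and s = 0.021.
u_1 = 0.013200 × 0.462 + 0.021 = 0.027098.
u_2 = 0.027098 × 0.462 + 0.021 = 0.033519.
u_3 = 0.033519 × 0.462 + 0.021 = 0.036486.

Unemployment rate after three quarters ≈ 3.65%.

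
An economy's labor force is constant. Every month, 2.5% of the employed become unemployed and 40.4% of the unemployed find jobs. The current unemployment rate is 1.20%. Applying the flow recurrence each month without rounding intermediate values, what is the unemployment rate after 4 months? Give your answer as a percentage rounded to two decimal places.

Unemployment rate after four months ≈ 5.34%.

With a fixed labor force, u_{t+1} = u_t + s·(1−u_t) − f·u_t = u_t·(1−s−f) + s.
Here 1−s−f = 0.571 and s = 0.025.
u_1 = 0.012000 × 0.571 + 0.025 = 0.031852.
u_2 = 0.031852 × 0.571 + 0.025 = 0.043187.
u_3 = 0.043187 × 0.571 + 0.025 = 0.049660.
u_4 = 0.049660 × 0.571 + 0.025 = 0.053356.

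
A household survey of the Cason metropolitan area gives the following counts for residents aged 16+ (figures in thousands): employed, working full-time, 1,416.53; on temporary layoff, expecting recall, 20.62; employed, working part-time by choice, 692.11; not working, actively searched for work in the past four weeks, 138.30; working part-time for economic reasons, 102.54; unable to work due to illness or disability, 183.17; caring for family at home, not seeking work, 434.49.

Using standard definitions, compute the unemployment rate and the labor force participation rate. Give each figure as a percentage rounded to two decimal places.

Unemployment rate ≈ 6.71%; labor force participation rate ≈ 79.33%.

Employed = 1,416.53 + 692.11 + 102.54 = 2,211.18 thousand (anyone who worked, including part-time for economic reasons, counts as employed).
Unemployed = 20.62 + 138.30 = 158.92 thousand (jobless and actively searching, or on temporary layoff).
Labor force = 2,211.18 + 158.92 = 2,370.10 thousand.
Not in labor force = 183.17 + 434.49 = 617.66 thousand (those not working and not actively searching are outside the labor force).
Civilian working-age population = 2,370.10 + 617.66 = 2,987.76 thousand.
Unemployment rate = 158.92 / 2,370.10 = 6.71%.
Labor force participation rate = 2,370.10 / 2,987.76 = 79.33%.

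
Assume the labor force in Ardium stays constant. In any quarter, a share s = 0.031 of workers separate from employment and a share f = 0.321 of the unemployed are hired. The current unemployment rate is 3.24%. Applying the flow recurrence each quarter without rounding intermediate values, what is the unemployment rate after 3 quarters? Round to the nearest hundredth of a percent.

With a fixed labor force, u_{t+1} = u_t + s·(1−u_t) − f·u_t = u_t·(1−s−f) + s.
Here 1−s−f = 0.648 and s = 0.031.
u_1 = 0.032400 × 0.648 + 0.031 = 0.051995.
u_2 = 0.051995 × 0.648 + 0.031 = 0.064693.
u_3 = 0.064693 × 0.648 + 0.031 = 0.072921.

Unemployment rate after three quarters ≈ 7.29%.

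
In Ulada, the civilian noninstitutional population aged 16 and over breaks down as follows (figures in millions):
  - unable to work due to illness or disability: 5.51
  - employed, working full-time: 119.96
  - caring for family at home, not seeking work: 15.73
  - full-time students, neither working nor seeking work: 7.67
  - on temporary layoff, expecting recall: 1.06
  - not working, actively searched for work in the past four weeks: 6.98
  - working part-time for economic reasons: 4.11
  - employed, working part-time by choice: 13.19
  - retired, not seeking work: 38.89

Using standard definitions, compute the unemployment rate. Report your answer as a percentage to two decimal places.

Unemployment rate ≈ 5.53%.

Employed = 119.96 + 4.11 + 13.19 = 137.26 million (anyone who worked, including part-time for economic reasons, counts as employed).
Unemployed = 1.06 + 6.98 = 8.04 million (jobless and actively searching, or on temporary layoff).
Labor force = 137.26 + 8.04 = 145.30 million.
Unemployment rate = 8.04 / 145.30 = 5.53%.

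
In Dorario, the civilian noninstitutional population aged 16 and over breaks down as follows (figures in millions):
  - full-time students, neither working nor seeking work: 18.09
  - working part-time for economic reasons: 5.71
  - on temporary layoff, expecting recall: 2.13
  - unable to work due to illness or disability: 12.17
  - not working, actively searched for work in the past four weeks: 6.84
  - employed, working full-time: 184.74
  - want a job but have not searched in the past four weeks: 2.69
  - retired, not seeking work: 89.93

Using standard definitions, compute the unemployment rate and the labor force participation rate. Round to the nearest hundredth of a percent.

Unemployment rate ≈ 4.50%; labor force participation rate ≈ 61.87%.

Employed = 5.71 + 184.74 = 190.45 million (anyone who worked, including part-time for economic reasons, counts as employed).
Unemployed = 2.13 + 6.84 = 8.97 million (jobless and actively searching, or on temporary layoff).
Labor force = 190.45 + 8.97 = 199.42 million.
Not in labor force = 18.09 + 12.17 + 2.69 + 89.93 = 122.88 million (those not working and not actively searching are outside the labor force — including those who want a job but have given up searching).
Civilian working-age population = 199.42 + 122.88 = 322.30 million.
Unemployment rate = 8.97 / 199.42 = 4.50%.
Labor force participation rate = 199.42 / 322.30 = 61.87%.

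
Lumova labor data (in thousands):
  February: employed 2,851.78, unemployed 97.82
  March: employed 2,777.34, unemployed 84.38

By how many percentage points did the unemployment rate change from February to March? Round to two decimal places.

February: labor force = 2,851.78 + 97.82 = 2,949.60; u = 97.82/2,949.60 = 3.32%.
March: labor force = 2,777.34 + 84.38 = 2,861.72; u = 84.38/2,861.72 = 2.95%.
Change = 2.95% − 3.32% = −0.37 pp.

The unemployment rate changed by −0.37 percentage points.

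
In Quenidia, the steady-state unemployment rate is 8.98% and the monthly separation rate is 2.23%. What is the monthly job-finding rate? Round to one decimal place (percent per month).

From u* = s/(s+f): f = s·(1−u)/u.
f = 2.23 × (1 − 0.0898) / 0.0898 = 2.0297 / 0.0898 ≈ 22.6% per month.

Job-finding rate ≈ 22.6% per month.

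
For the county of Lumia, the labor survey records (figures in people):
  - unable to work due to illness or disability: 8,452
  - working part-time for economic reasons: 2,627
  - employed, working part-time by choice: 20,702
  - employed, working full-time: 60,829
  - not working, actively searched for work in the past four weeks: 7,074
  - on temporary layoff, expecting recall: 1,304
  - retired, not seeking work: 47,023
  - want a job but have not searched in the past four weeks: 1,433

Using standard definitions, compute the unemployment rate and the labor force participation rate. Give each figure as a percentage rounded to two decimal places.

Unemployment rate ≈ 9.05%; labor force participation rate ≈ 61.92%.

Employed = 2,627 + 20,702 + 60,829 = 84,158 (anyone who worked, including part-time for economic reasons, counts as employed).
Unemployed = 7,074 + 1,304 = 8,378 (jobless and actively searching, or on temporary layoff).
Labor force = 84,158 + 8,378 = 92,536.
Not in labor force = 8,452 + 47,023 + 1,433 = 56,908 (those not working and not actively searching are outside the labor force — including those who want a job but have given up searching).
Civilian working-age population = 92,536 + 56,908 = 149,444.
Unemployment rate = 8,378 / 92,536 = 9.05%.
Labor force participation rate = 92,536 / 149,444 = 61.92%.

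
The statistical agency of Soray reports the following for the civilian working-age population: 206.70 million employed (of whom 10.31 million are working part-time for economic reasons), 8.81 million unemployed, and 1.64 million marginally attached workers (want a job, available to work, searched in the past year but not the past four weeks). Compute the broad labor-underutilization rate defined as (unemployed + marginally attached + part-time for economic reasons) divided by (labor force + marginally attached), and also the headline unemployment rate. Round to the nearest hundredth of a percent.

Broad underutilization rate ≈ 9.56%; headline unemployment rate ≈ 4.09%.

Labor force = 206.70 + 8.81 = 215.51 million.
Numerator = 8.81 + 1.64 + 10.31 = 20.76 million.
Denominator = 215.51 + 1.64 = 217.15 million.
Broad rate = 20.76 / 217.15 = 9.56%.
Headline unemployment rate = 8.81 / 215.51 = 4.09%.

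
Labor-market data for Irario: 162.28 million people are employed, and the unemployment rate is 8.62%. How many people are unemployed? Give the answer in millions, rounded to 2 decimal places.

About 15.31 million are unemployed.

Let U be the number unemployed. The labor force is E + U, and U/(E+U) = 0.0862.
So U = 0.0862 × 162.28 / (1 − 0.0862) = 13.9885 / 0.9138 ≈ 15.31 million.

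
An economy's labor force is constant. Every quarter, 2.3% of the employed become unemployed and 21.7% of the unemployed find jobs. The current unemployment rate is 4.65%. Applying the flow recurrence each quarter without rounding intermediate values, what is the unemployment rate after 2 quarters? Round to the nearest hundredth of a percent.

Unemployment rate after two quarters ≈ 6.73%.

With a fixed labor force, u_{t+1} = u_t + s·(1−u_t) − f·u_t = u_t·(1−s−f) + s.
Here 1−s−f = 0.760 and s = 0.023.
u_1 = 0.046500 × 0.760 + 0.023 = 0.058340.
u_2 = 0.058340 × 0.760 + 0.023 = 0.067338.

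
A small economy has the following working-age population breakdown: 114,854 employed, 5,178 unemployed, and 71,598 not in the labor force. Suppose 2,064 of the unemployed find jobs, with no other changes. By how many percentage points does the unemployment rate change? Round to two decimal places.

Initially, labor force = 114,854 + 5,178 = 120,032, so u = 5,178/120,032 = 4.31%.
After the change, unemployed falls and employed rises by 2,064; labor force unchanged → E = 116,918, U = 3,114, labor force = 120,032.
New unemployment rate = 3,114 / 120,032 = 2.59%.
Change = 2.59% − 4.31% = −1.72 percentage points.

The unemployment rate changes by −1.72 percentage points.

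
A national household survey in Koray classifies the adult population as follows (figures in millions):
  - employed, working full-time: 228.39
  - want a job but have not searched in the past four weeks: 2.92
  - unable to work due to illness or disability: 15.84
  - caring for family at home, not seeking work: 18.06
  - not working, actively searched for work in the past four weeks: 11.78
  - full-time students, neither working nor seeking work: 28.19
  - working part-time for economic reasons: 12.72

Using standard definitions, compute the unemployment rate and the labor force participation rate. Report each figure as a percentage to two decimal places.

Unemployment rate ≈ 4.66%; labor force participation rate ≈ 79.55%.

Employed = 228.39 + 12.72 = 241.11 million (anyone who worked, including part-time for economic reasons, counts as employed).
Unemployed = 11.78 million.
Labor force = 241.11 + 11.78 = 252.89 million.
Not in labor force = 2.92 + 15.84 + 18.06 + 28.19 = 65.01 million (those not working and not actively searching are outside the labor force — including those who want a job but have given up searching).
Civilian working-age population = 252.89 + 65.01 = 317.90 million.
Unemployment rate = 11.78 / 252.89 = 4.66%.
Labor force participation rate = 252.89 / 317.90 = 79.55%.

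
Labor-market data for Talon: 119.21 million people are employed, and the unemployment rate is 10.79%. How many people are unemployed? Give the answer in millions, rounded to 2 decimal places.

About 14.42 million are unemployed.

Let U be the number unemployed. The labor force is E + U, and U/(E+U) = 0.1079.
So U = 0.1079 × 119.21 / (1 − 0.1079) = 12.8628 / 0.8921 ≈ 14.42 million.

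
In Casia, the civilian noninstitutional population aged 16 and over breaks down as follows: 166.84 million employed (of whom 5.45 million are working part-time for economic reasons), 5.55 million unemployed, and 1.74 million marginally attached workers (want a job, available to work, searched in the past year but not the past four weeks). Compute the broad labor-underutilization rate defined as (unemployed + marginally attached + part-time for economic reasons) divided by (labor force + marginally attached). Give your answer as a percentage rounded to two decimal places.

Broad underutilization rate ≈ 7.32%.

Labor force = 166.84 + 5.55 = 172.39 million.
Numerator = 5.55 + 1.74 + 5.45 = 12.74 million.
Denominator = 172.39 + 1.74 = 174.13 million.
Broad rate = 12.74 / 174.13 = 7.32%.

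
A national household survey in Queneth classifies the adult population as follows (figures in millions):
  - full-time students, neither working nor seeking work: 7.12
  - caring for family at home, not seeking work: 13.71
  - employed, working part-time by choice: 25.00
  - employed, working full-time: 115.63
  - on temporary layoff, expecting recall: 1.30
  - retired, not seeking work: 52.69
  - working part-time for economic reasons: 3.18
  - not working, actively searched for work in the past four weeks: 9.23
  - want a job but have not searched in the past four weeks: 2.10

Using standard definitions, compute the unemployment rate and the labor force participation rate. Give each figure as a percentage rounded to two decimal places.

Unemployment rate ≈ 6.82%; labor force participation rate ≈ 67.12%.

Employed = 25.00 + 115.63 + 3.18 = 143.81 million (anyone who worked, including part-time for economic reasons, counts as employed).
Unemployed = 1.30 + 9.23 = 10.53 million (jobless and actively searching, or on temporary layoff).
Labor force = 143.81 + 10.53 = 154.34 million.
Not in labor force = 7.12 + 13.71 + 52.69 + 2.10 = 75.62 million (those not working and not actively searching are outside the labor force — including those who want a job but have given up searching).
Civilian working-age population = 154.34 + 75.62 = 229.96 million.
Unemployment rate = 10.53 / 154.34 = 6.82%.
Labor force participation rate = 154.34 / 229.96 = 67.12%.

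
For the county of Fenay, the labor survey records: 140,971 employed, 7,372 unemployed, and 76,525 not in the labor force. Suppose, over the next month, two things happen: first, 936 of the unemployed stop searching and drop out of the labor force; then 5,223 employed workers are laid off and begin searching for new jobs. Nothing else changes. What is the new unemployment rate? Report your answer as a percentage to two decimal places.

New unemployment rate ≈ 7.91%.

Initially, labor force = 140,971 + 7,372 = 148,343, so u = 7,372/148,343 = 4.97%.
After the first change, unemployed and labor force both fall by 936 → E = 140,971, U = 6,436, labor force = 147,407.
After the second change, employed falls and unemployed rises by 5,223; labor force unchanged → E = 135,748, U = 11,659, labor force = 147,407.
New unemployment rate = 11,659 / 147,407 = 7.91%.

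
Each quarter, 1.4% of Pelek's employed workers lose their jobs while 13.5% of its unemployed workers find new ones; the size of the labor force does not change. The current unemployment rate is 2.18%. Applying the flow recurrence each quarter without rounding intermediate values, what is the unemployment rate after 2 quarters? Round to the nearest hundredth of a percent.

Unemployment rate after two quarters ≈ 4.17%.

With a fixed labor force, u_{t+1} = u_t + s·(1−u_t) − f·u_t = u_t·(1−s−f) + s.
Here 1−s−f = 0.851 and s = 0.014.
u_1 = 0.021800 × 0.851 + 0.014 = 0.032552.
u_2 = 0.032552 × 0.851 + 0.014 = 0.041702.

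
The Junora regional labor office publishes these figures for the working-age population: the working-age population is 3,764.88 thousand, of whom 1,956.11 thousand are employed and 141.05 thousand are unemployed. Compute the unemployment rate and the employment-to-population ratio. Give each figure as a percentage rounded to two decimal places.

Labor force = employed + unemployed = 1,956.11 + 141.05 = 2,097.16 thousand.
Unemployment rate = 141.05 / 2,097.16 = 6.73%.
Employment-population ratio = 1,956.11 / 3,764.88 = 51.96%.

Unemployment rate ≈ 6.73%; employment-population ratio ≈ 51.96%.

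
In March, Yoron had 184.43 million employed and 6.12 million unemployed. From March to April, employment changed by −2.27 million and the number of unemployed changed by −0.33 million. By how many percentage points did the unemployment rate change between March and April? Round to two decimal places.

The unemployment rate changed by −0.13 percentage points.

March: labor force = 184.43 + 6.12 = 190.55; u = 6.12/190.55 = 3.21%.
April: labor force = 182.16 + 5.79 = 187.95; u = 5.79/187.95 = 3.08%.
Change = 3.08% − 3.21% = −0.13 pp.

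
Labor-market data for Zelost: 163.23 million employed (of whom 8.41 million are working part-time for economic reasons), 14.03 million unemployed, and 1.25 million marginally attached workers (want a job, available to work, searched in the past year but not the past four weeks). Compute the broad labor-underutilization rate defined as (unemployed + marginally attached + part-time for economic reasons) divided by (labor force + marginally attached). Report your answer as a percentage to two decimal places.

Labor force = 163.23 + 14.03 = 177.26 million.
Numerator = 14.03 + 1.25 + 8.41 = 23.69 million.
Denominator = 177.26 + 1.25 = 178.51 million.
Broad rate = 23.69 / 178.51 = 13.27%.

Broad underutilization rate ≈ 13.27%.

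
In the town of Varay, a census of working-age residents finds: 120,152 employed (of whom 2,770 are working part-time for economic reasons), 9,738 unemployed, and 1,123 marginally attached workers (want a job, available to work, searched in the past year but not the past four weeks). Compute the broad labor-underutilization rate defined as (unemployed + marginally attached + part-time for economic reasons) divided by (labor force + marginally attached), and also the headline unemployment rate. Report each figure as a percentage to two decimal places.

Labor force = 120,152 + 9,738 = 129,890.
Numerator = 9,738 + 1,123 + 2,770 = 13,631.
Denominator = 129,890 + 1,123 = 131,013.
Broad rate = 13,631 / 131,013 = 10.40%.
Headline unemployment rate = 9,738 / 129,890 = 7.50%.

Broad underutilization rate ≈ 10.40%; headline unemployment rate ≈ 7.50%.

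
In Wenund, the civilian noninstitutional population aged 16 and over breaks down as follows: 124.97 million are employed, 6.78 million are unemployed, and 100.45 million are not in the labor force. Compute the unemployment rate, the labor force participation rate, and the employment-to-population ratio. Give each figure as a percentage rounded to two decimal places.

Unemployment rate ≈ 5.15%; labor force participation rate ≈ 56.74%; employment-population ratio ≈ 53.82%.

Labor force = employed + unemployed = 124.97 + 6.78 = 131.75 million.
Working-age population = 131.75 + 100.45 = 232.20 million.
Unemployment rate = 6.78 / 131.75 = 5.15%.
Labor force participation rate = 131.75 / 232.20 = 56.74%.
Employment-population ratio = 124.97 / 232.20 = 53.82%.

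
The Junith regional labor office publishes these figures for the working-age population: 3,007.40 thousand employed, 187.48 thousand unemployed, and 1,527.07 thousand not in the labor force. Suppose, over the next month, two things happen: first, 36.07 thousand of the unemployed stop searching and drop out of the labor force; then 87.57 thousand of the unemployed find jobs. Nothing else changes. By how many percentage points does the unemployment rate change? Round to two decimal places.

Initially, labor force = 3,007.40 + 187.48 = 3,194.88 thousand, so u = 187.48/3,194.88 = 5.87%.
After the first change, unemployed and labor force both fall by 36.07 → E = 3,007.40, U = 151.41, labor force = 3,158.81 thousand.
After the second change, unemployed falls and employed rises by 87.57; labor force unchanged → E = 3,094.97, U = 63.84, labor force = 3,158.81 thousand.
New unemployment rate = 63.84 / 3,158.81 = 2.02%.
Change = 2.02% − 5.87% = −3.85 percentage points.

The unemployment rate changes by −3.85 percentage points.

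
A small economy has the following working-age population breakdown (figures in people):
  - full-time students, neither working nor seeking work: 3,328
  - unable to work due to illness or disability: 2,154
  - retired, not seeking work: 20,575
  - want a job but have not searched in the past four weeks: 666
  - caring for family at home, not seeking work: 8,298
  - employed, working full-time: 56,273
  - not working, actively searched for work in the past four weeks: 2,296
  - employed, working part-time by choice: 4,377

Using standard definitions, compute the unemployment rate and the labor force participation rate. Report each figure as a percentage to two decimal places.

Unemployment rate ≈ 3.65%; labor force participation rate ≈ 64.25%.

Employed = 56,273 + 4,377 = 60,650.
Unemployed = 2,296.
Labor force = 60,650 + 2,296 = 62,946.
Not in labor force = 3,328 + 2,154 + 20,575 + 666 + 8,298 = 35,021 (those not working and not actively searching are outside the labor force — including those who want a job but have given up searching).
Civilian working-age population = 62,946 + 35,021 = 97,967.
Unemployment rate = 2,296 / 62,946 = 3.65%.
Labor force participation rate = 62,946 / 97,967 = 64.25%.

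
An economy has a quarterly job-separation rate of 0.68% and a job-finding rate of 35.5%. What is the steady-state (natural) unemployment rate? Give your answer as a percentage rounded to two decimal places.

At steady state the flows balance: s·E = f·U, so U/(E+U) = s/(s+f).
u* = 0.68 / (0.68 + 35.5) = 0.68 / 36.18 = 1.88%.

Steady-state unemployment rate ≈ 1.88%.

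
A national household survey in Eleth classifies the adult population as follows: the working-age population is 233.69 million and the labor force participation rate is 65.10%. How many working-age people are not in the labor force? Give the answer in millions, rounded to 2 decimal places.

About 81.56 million are not in the labor force.

Share not in the labor force = 1 − 0.6510 = 0.3490.
Not in labor force = 0.3490 × 233.69 ≈ 81.56 million.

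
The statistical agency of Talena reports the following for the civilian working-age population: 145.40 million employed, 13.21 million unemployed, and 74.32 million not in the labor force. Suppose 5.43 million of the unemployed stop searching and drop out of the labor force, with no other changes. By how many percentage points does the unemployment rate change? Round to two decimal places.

The unemployment rate changes by −3.25 percentage points.

Initially, labor force = 145.40 + 13.21 = 158.61 million, so u = 13.21/158.61 = 8.33%.
After the change, unemployed and labor force both fall by 5.43 → E = 145.40, U = 7.78, labor force = 153.18 million.
New unemployment rate = 7.78 / 153.18 = 5.08%.
Change = 5.08% − 8.33% = −3.25 percentage points.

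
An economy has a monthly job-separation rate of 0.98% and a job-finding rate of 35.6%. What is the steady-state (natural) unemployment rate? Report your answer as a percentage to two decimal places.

At steady state the flows balance: s·E = f·U, so U/(E+U) = s/(s+f).
u* = 0.98 / (0.98 + 35.6) = 0.98 / 36.58 = 2.68%.

Steady-state unemployment rate ≈ 2.68%.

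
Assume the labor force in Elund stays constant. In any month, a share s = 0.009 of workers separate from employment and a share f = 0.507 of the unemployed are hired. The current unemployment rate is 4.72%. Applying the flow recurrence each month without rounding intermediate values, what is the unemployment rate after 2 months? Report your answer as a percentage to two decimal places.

With a fixed labor force, u_{t+1} = u_t + s·(1−u_t) − f·u_t = u_t·(1−s−f) + s.
Here 1−s−f = 0.484 and s = 0.009.
u_1 = 0.047200 × 0.484 + 0.009 = 0.031845.
u_2 = 0.031845 × 0.484 + 0.009 = 0.024413.

Unemployment rate after two months ≈ 2.44%.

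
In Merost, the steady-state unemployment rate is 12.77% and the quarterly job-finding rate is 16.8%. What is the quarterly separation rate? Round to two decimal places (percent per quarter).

Separation rate ≈ 2.46% per quarter.

From u* = s/(s+f): s = u·f/(1−u).
s = 0.1277 × 16.8 / (1 − 0.1277) = 2.1454 / 0.8723 ≈ 2.46% per quarter.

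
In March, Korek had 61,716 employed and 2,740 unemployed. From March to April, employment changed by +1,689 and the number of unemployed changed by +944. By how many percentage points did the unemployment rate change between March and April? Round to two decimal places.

March: labor force = 61,716 + 2,740 = 64,456; u = 2,740/64,456 = 4.25%.
April: labor force = 63,405 + 3,684 = 67,089; u = 3,684/67,089 = 5.49%.
Change = 5.49% − 4.25% = +1.24 pp.

The unemployment rate changed by +1.24 percentage points.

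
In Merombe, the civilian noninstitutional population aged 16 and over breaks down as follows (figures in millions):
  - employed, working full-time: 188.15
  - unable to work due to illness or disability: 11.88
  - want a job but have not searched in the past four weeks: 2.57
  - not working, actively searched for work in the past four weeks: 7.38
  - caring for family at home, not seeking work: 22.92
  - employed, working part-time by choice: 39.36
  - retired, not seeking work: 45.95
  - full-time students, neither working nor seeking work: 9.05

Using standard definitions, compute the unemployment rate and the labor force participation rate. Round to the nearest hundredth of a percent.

Employed = 188.15 + 39.36 = 227.51 million.
Unemployed = 7.38 million.
Labor force = 227.51 + 7.38 = 234.89 million.
Not in labor force = 11.88 + 2.57 + 22.92 + 45.95 + 9.05 = 92.37 million (those not working and not actively searching are outside the labor force — including those who want a job but have given up searching).
Civilian working-age population = 234.89 + 92.37 = 327.26 million.
Unemployment rate = 7.38 / 234.89 = 3.14%.
Labor force participation rate = 234.89 / 327.26 = 71.77%.

Unemployment rate ≈ 3.14%; labor force participation rate ≈ 71.77%.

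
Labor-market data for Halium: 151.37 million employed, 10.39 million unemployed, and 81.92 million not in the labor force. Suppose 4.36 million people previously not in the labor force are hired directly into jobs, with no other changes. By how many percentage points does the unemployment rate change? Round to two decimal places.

The unemployment rate changes by −0.17 percentage points.

Initially, labor force = 151.37 + 10.39 = 161.76 million, so u = 10.39/161.76 = 6.42%.
After the change, employed and labor force both rise by 4.36; unemployed unchanged → E = 155.73, U = 10.39, labor force = 166.12 million.
New unemployment rate = 10.39 / 166.12 = 6.25%.
Change = 6.25% − 6.42% = −0.17 percentage points.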